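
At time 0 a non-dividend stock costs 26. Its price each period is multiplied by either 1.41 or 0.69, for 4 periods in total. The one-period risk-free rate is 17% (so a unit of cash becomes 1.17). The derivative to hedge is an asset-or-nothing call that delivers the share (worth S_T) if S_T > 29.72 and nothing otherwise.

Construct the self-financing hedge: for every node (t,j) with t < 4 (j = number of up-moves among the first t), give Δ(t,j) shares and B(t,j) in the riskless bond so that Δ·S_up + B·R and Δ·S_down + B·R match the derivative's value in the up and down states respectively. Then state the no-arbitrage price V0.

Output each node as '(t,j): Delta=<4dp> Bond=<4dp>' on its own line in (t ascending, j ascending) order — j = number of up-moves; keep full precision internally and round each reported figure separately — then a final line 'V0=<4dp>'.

(0,0): Delta=1.2641 Bond=-11.4306
(1,0): Delta=1.2641 Bond=-13.3738
(1,1): Delta=1.2641 Bond=-13.3738
(2,0): Delta=0.0000 Bond=0.0000
(2,1): Delta=1.5734 Bond=-23.4711
(2,2): Delta=1.1884 Bond=-11.7355
(3,0): Delta=0.0000 Bond=0.0000
(3,1): Delta=0.0000 Bond=0.0000
(3,2): Delta=1.9583 Bond=-41.1918
(3,3): Delta=1.0000 Bond=0.0000
V0=21.4351

No-arbitrage ⇒ martingale measure with p* = (R−d)/(u−d) = 0.6667.
Payoff layer (t=4): V(4,0)=0.0000, V(4,1)=0.0000, V(4,2)=0.0000, V(4,3)=50.2898, V(4,4)=102.7661
  t=3,j=0: stock 8.5412 → up 12.0431 (V=0.0000), down 5.8935 (V=0.0000). Price 0.0000; hedge Δ=0.0000, bond B=0.0000.
  t=3,j=1: stock 17.4538 → up 24.6099 (V=0.0000), down 12.0431 (V=0.0000). Price 0.0000; hedge Δ=0.0000, bond B=0.0000.
  t=3,j=2: stock 35.6665 → up 50.2898 (V=50.2898), down 24.6099 (V=0.0000). Price 28.6551; hedge Δ=1.9583, bond B=-41.1918.
  t=3,j=3: stock 72.8837 → up 102.7661 (V=102.7661), down 50.2898 (V=50.2898). Price 72.8837; hedge Δ=1.0000, bond B=0.0000.
  t=2,j=0: stock 12.3786 → up 17.4538 (V=0.0000), down 8.5412 (V=0.0000). Price 0.0000; hedge Δ=0.0000, bond B=0.0000.
  t=2,j=1: stock 25.2954 → up 35.6665 (V=28.6551), down 17.4538 (V=0.0000). Price 16.3277; hedge Δ=1.5734, bond B=-23.4711.
  t=2,j=2: stock 51.6906 → up 72.8837 (V=72.8837), down 35.6665 (V=28.6551). Price 49.6931; hedge Δ=1.1884, bond B=-11.7355.
  t=1,j=0: stock 17.9400 → up 25.2954 (V=16.3277), down 12.3786 (V=0.0000). Price 9.3035; hedge Δ=1.2641, bond B=-13.3738.
  t=1,j=1: stock 36.6600 → up 51.6906 (V=49.6931), down 25.2954 (V=16.3277). Price 32.9669; hedge Δ=1.2641, bond B=-13.3738.
  t=0,j=0: stock 26.0000 → up 36.6600 (V=32.9669), down 17.9400 (V=9.3035). Price 21.4351; hedge Δ=1.2641, bond B=-11.4306.
The time-0 hedge costs 21.4351, which is the no-arbitrage price.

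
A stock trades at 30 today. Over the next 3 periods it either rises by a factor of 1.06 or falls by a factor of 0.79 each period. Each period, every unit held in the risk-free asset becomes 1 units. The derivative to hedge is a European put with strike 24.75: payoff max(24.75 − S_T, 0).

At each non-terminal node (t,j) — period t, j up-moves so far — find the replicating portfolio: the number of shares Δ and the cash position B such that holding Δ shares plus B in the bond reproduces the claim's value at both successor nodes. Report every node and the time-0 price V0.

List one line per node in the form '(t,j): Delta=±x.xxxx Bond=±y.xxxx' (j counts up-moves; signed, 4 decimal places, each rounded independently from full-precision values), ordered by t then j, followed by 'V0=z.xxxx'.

(0,0): Delta=-0.2401 Bond=7.8770
(1,0): Delta=-0.7716 Bond=20.4732
(1,1): Delta=-0.1269 Bond=4.2781
(2,0): Delta=-1.0000 Bond=24.7500
(2,1): Delta=-0.7229 Bond=19.2512
(2,2): Delta=0.0000 Bond=0.0000
V0=0.6743

Since d<R<u, set p* = (R−d)/(u−d) = 0.7778; price each node as the discounted p*-expectation of its children.
Payoff layer (t=3): V(3,0)=9.9588, V(3,1)=4.9036, V(3,2)=0.0000, V(3,3)=0.0000
Node (2,0) S=18.7230: V=(p*·4.9036+(1−p*)·9.9588)/1=6.0270; Δ=(4.9036−9.9588)/(19.8464−14.7912)=-1.0000; B=V−Δ·S=24.7500
Node (2,1) S=25.1220: V=(p*·0.0000+(1−p*)·4.9036)/1=1.0897; Δ=(0.0000−4.9036)/(26.6293−19.8464)=-0.7229; B=V−Δ·S=19.2512
Node (2,2) S=33.7080: V=(p*·0.0000+(1−p*)·0.0000)/1=0.0000; Δ=(0.0000−0.0000)/(35.7305−26.6293)=0.0000; B=V−Δ·S=0.0000
Node (1,0) S=23.7000: V=(p*·1.0897+(1−p*)·6.0270)/1=2.1869; Δ=(1.0897−6.0270)/(25.1220−18.7230)=-0.7716; B=V−Δ·S=20.4732
Node (1,1) S=31.8000: V=(p*·0.0000+(1−p*)·1.0897)/1=0.2422; Δ=(0.0000−1.0897)/(33.7080−25.1220)=-0.1269; B=V−Δ·S=4.2781
Node (0,0) S=30.0000: V=(p*·0.2422+(1−p*)·2.1869)/1=0.6743; Δ=(0.2422−2.1869)/(31.8000−23.7000)=-0.2401; B=V−Δ·S=7.8770
Self-financing check: at every node Δ·S+B equals the discounted successor values.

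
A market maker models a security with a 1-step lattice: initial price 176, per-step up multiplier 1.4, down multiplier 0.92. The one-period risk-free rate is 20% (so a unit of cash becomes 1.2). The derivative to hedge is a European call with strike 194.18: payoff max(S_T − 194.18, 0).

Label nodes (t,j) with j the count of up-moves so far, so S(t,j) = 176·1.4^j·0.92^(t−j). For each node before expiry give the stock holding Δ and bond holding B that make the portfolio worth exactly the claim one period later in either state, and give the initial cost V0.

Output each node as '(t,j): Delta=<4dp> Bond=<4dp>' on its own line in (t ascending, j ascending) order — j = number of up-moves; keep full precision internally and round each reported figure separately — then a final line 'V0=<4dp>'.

Risk-neutral probability p* = (R−d)/(u−d) = (1.2−0.92)/(1.4−0.92) = 0.5833.
Terminal values V(1,·): V(1,0)=0.0000, V(1,1)=52.2200
(0,0): S=176.0000. Δ = (V_up−V_dn)/(S_up−S_dn) = (52.2200−0.0000)/(246.4000−161.9200) = 0.6181. V = [p*·52.2200 + (1−p*)·0.0000]/1.2 = 25.3847. B = V − Δ·S = -83.4069.
Self-financing check: at every node Δ·S+B equals the discounted successor values.

(0,0): Delta=0.6181 Bond=-83.4069
V0=25.3847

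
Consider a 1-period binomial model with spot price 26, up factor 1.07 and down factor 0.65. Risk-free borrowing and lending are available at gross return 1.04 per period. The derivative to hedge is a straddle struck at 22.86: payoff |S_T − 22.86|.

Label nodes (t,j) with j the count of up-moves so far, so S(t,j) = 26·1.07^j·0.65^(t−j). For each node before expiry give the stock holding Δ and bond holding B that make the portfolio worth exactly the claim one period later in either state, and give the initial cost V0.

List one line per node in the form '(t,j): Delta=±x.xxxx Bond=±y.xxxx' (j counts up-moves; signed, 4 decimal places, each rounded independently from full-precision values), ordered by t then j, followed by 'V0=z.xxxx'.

(0,0): Delta=-0.0916 Bond=7.2189
V0=4.8379

Since d<R<u, set p* = (R−d)/(u−d) = 0.9286; price each node as the discounted p*-expectation of its children.
At expiry t=1: V(1,0)=5.9600, V(1,1)=4.9600
  t=0,j=0: stock 26.0000 → up 27.8200 (V=4.9600), down 16.9000 (V=5.9600). Price 4.8379; hedge Δ=-0.0916, bond B=7.2189.
The time-0 hedge costs 4.8379, which is the no-arbitrage price.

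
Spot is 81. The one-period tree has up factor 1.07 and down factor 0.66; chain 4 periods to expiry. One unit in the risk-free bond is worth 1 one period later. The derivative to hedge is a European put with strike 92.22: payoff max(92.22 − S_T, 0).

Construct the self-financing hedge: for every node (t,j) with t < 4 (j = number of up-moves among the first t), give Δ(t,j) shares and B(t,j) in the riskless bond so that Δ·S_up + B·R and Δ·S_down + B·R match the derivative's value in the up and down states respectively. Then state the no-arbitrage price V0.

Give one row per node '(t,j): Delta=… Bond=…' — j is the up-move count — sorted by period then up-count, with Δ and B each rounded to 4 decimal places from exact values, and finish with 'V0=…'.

(0,0): Delta=-0.7604 Bond=79.4097
(1,0): Delta=-1.0000 Bond=92.2200
(1,1): Delta=-0.7299 Bond=76.7723
(2,0): Delta=-1.0000 Bond=92.2200
(2,1): Delta=-1.0000 Bond=92.2200
(2,2): Delta=-0.6957 Bond=73.5919
(3,0): Delta=-1.0000 Bond=92.2200
(3,1): Delta=-1.0000 Bond=92.2200
(3,2): Delta=-1.0000 Bond=92.2200
(3,3): Delta=-0.6570 Bond=69.7567
V0=17.8192

Risk-neutral probability p* = (R−d)/(u−d) = (1−0.66)/(1.07−0.66) = 0.8293.
Payoff layer (t=4): V(4,0)=76.8505, V(4,1)=67.3027, V(4,2)=51.8238, V(4,3)=26.7292, V(4,4)=0.0000
  t=3,j=0: stock 23.2872 → up 24.9173 (V=67.3027), down 15.3695 (V=76.8505). Price 68.9328; hedge Δ=-1.0000, bond B=92.2200.
  t=3,j=1: stock 37.7535 → up 40.3962 (V=51.8238), down 24.9173 (V=67.3027). Price 54.4665; hedge Δ=-1.0000, bond B=92.2200.
  t=3,j=2: stock 61.2064 → up 65.4908 (V=26.7292), down 40.3962 (V=51.8238). Price 31.0136; hedge Δ=-1.0000, bond B=92.2200.
  t=3,j=3: stock 99.2285 → up 106.1745 (V=0.0000), down 65.4908 (V=26.7292). Price 4.5635; hedge Δ=-0.6570, bond B=69.7567.
  t=2,j=0: stock 35.2836 → up 37.7535 (V=54.4665), down 23.2872 (V=68.9328). Price 56.9364; hedge Δ=-1.0000, bond B=92.2200.
  t=2,j=1: stock 57.2022 → up 61.2064 (V=31.0136), down 37.7535 (V=54.4665). Price 35.0178; hedge Δ=-1.0000, bond B=92.2200.
  t=2,j=2: stock 92.7369 → up 99.2285 (V=4.5635), down 61.2064 (V=31.0136). Price 9.0794; hedge Δ=-0.6957, bond B=73.5919.
  t=1,j=0: stock 53.4600 → up 57.2022 (V=35.0178), down 35.2836 (V=56.9364). Price 38.7600; hedge Δ=-1.0000, bond B=92.2200.
  t=1,j=1: stock 86.6700 → up 92.7369 (V=9.0794), down 57.2022 (V=35.0178). Price 13.5079; hedge Δ=-0.7299, bond B=76.7723.
  t=0,j=0: stock 81.0000 → up 86.6700 (V=13.5079), down 53.4600 (V=38.7600). Price 17.8192; hedge Δ=-0.7604, bond B=79.4097.
The time-0 hedge costs 17.8192, which is the no-arbitrage price.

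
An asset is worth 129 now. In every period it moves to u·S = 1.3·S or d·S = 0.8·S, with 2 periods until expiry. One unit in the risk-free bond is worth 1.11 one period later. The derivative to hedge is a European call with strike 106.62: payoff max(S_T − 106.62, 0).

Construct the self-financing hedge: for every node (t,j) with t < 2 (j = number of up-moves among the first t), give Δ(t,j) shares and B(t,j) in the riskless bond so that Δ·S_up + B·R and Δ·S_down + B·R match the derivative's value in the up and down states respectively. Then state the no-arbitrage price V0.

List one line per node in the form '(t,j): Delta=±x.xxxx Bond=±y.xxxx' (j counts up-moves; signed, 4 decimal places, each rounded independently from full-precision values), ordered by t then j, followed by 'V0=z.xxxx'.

(0,0): Delta=0.8723 Bond=-67.2419
(1,0): Delta=0.5337 Bond=-39.6973
(1,1): Delta=1.0000 Bond=-96.0541
V0=45.2846

Under the risk-neutral measure, an up-move has probability p* = (R−d)/(u−d) = 0.6200 and values discount at R = 1.11.
Terminal payoffs: V(2,0)=0.0000, V(2,1)=27.5400, V(2,2)=111.3900
Node (1,0) S=103.2000: V=(p*·27.5400+(1−p*)·0.0000)/1.11=15.3827; Δ=(27.5400−0.0000)/(134.1600−82.5600)=0.5337; B=V−Δ·S=-39.6973
Node (1,1) S=167.7000: V=(p*·111.3900+(1−p*)·27.5400)/1.11=71.6459; Δ=(111.3900−27.5400)/(218.0100−134.1600)=1.0000; B=V−Δ·S=-96.0541
Node (0,0) S=129.0000: V=(p*·71.6459+(1−p*)·15.3827)/1.11=45.2846; Δ=(71.6459−15.3827)/(167.7000−103.2000)=0.8723; B=V−Δ·S=-67.2419
Root portfolio cost Δ·129+B reproduces V0=45.2846.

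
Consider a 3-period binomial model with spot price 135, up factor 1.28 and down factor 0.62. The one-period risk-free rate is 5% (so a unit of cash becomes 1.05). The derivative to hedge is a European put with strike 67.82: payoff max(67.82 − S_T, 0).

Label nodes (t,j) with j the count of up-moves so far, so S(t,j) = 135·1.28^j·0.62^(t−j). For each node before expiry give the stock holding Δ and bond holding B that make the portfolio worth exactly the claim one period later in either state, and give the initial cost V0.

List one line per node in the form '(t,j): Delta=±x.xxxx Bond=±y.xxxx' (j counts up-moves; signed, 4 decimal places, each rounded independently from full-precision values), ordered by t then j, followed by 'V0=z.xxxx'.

The replicating-portfolio and risk-neutral prices coincide; use p* = (1.05−0.62)/(1.28−0.62) = 0.6515 for the latter.
Terminal payoffs: V(3,0)=35.6457, V(3,1)=1.3957, V(3,2)=0.0000, V(3,3)=0.0000
Node (2,0) S=51.8940: V=(p*·1.3957+(1−p*)·35.6457)/1.05=12.6965; Δ=(1.3957−35.6457)/(66.4243−32.1743)=-1.0000; B=V−Δ·S=64.5905
Node (2,1) S=107.1360: V=(p*·0.0000+(1−p*)·1.3957)/1.05=0.4632; Δ=(0.0000−1.3957)/(137.1341−66.4243)=-0.0197; B=V−Δ·S=2.5779
Node (2,2) S=221.1840: V=(p*·0.0000+(1−p*)·0.0000)/1.05=0.0000; Δ=(0.0000−0.0000)/(283.1155−137.1341)=0.0000; B=V−Δ·S=0.0000
Node (1,0) S=83.7000: V=(p*·0.4632+(1−p*)·12.6965)/1.05=4.5013; Δ=(0.4632−12.6965)/(107.1360−51.8940)=-0.2214; B=V−Δ·S=23.0365
Node (1,1) S=172.8000: V=(p*·0.0000+(1−p*)·0.4632)/1.05=0.1537; Δ=(0.0000−0.4632)/(221.1840−107.1360)=-0.0041; B=V−Δ·S=0.8556
Node (0,0) S=135.0000: V=(p*·0.1537+(1−p*)·4.5013)/1.05=1.5893; Δ=(0.1537−4.5013)/(172.8000−83.7000)=-0.0488; B=V−Δ·S=8.1765
Self-financing check: at every node Δ·S+B equals the discounted successor values.

(0,0): Delta=-0.0488 Bond=8.1765
(1,0): Delta=-0.2214 Bond=23.0365
(1,1): Delta=-0.0041 Bond=0.8556
(2,0): Delta=-1.0000 Bond=64.5905
(2,1): Delta=-0.0197 Bond=2.5779
(2,2): Delta=0.0000 Bond=0.0000
V0=1.5893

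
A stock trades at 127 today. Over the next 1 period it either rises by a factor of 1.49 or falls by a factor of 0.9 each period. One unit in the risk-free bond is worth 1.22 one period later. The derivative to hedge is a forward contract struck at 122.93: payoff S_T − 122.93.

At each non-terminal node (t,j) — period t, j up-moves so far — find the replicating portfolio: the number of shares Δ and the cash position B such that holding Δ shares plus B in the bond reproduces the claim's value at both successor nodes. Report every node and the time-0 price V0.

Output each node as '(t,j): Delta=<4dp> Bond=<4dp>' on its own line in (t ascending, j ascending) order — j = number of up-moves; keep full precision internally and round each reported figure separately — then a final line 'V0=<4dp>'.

(0,0): Delta=1.0000 Bond=-100.7623
V0=26.2377

The replicating-portfolio and risk-neutral prices coincide; use p* = (1.22−0.9)/(1.49−0.9) = 0.5424 for the latter.
Terminal values V(1,·): V(1,0)=-8.6300, V(1,1)=66.3000
  t=0,j=0: stock 127.0000 → up 189.2300 (V=66.3000), down 114.3000 (V=-8.6300). Price 26.2377; hedge Δ=1.0000, bond B=-100.7623.
Self-financing check: at every node Δ·S+B equals the discounted successor values.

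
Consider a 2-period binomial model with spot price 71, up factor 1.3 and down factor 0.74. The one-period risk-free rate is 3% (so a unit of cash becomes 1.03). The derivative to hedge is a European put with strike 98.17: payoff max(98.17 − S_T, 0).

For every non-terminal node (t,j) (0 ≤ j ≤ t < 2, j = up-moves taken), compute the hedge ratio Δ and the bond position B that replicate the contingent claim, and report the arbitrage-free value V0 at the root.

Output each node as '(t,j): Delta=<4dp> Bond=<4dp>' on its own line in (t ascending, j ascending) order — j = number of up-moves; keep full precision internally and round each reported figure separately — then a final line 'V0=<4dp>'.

Risk-neutral probability p* = (R−d)/(u−d) = (1.03−0.74)/(1.3−0.74) = 0.5179.
At expiry t=2: V(2,0)=59.2904, V(2,1)=29.8680, V(2,2)=0.0000
  t=1,j=0: stock 52.5400 → up 68.3020 (V=29.8680), down 38.8796 (V=59.2904). Price 42.7707; hedge Δ=-1.0000, bond B=95.3107.
  t=1,j=1: stock 92.3000 → up 119.9900 (V=0.0000), down 68.3020 (V=29.8680). Price 13.9812; hedge Δ=-0.5779, bond B=67.3169.
  t=0,j=0: stock 71.0000 → up 92.3000 (V=13.9812), down 52.5400 (V=42.7707). Price 27.0503; hedge Δ=-0.7241, bond B=78.4601.
The time-0 hedge costs 27.0503, which is the no-arbitrage price.

(0,0): Delta=-0.7241 Bond=78.4601
(1,0): Delta=-1.0000 Bond=95.3107
(1,1): Delta=-0.5779 Bond=67.3169
V0=27.0503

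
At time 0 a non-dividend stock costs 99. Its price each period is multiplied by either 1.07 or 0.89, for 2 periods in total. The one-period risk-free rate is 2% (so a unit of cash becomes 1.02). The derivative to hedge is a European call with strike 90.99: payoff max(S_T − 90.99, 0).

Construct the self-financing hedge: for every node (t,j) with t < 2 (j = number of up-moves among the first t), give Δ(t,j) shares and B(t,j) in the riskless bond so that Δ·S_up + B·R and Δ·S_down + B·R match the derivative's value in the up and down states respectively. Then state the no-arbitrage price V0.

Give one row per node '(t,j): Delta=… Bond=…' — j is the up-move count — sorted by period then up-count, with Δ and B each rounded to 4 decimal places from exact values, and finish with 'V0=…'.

(0,0): Delta=0.8079 Bond=-67.5034
(1,0): Delta=0.2073 Bond=-15.9371
(1,1): Delta=1.0000 Bond=-89.2059
V0=12.4757

Since d<R<u, set p* = (R−d)/(u−d) = 0.7222; price each node as the discounted p*-expectation of its children.
Terminal values V(2,·): V(2,0)=0.0000, V(2,1)=3.2877, V(2,2)=22.3551
Node (1,0) S=88.1100: V=(p*·3.2877+(1−p*)·0.0000)/1.02=2.3279; Δ=(3.2877−0.0000)/(94.2777−78.4179)=0.2073; B=V−Δ·S=-15.9371
Node (1,1) S=105.9300: V=(p*·22.3551+(1−p*)·3.2877)/1.02=16.7241; Δ=(22.3551−3.2877)/(113.3451−94.2777)=1.0000; B=V−Δ·S=-89.2059
Node (0,0) S=99.0000: V=(p*·16.7241+(1−p*)·2.3279)/1.02=12.4757; Δ=(16.7241−2.3279)/(105.9300−88.1100)=0.8079; B=V−Δ·S=-67.5034
The time-0 hedge costs 12.4757, which is the no-arbitrage price.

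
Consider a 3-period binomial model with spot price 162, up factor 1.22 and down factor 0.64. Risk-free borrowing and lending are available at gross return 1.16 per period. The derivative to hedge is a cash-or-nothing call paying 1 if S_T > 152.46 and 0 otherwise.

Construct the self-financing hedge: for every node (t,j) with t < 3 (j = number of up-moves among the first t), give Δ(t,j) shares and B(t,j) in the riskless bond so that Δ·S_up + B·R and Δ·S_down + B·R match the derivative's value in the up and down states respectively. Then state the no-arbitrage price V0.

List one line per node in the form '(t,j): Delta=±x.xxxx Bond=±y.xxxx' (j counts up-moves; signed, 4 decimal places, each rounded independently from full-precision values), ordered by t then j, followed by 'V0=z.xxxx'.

No-arbitrage ⇒ martingale measure with p* = (R−d)/(u−d) = 0.8966.
Payoff layer (t=3): V(3,0)=0.0000, V(3,1)=0.0000, V(3,2)=1.0000, V(3,3)=1.0000
  t=2,j=0: stock 66.3552 → up 80.9533 (V=0.0000), down 42.4673 (V=0.0000). Price 0.0000; hedge Δ=0.0000, bond B=0.0000.
  t=2,j=1: stock 126.4896 → up 154.3173 (V=1.0000), down 80.9533 (V=0.0000). Price 0.7729; hedge Δ=0.0136, bond B=-0.9512.
  t=2,j=2: stock 241.1208 → up 294.1674 (V=1.0000), down 154.3173 (V=1.0000). Price 0.8621; hedge Δ=0.0000, bond B=0.8621.
  t=1,j=0: stock 103.6800 → up 126.4896 (V=0.7729), down 66.3552 (V=0.0000). Price 0.5974; hedge Δ=0.0129, bond B=-0.7352.
  t=1,j=1: stock 197.6400 → up 241.1208 (V=0.8621), down 126.4896 (V=0.7729). Price 0.7352; hedge Δ=0.0008, bond B=0.5815.
  t=0,j=0: stock 162.0000 → up 197.6400 (V=0.7352), down 103.6800 (V=0.5974). Price 0.6215; hedge Δ=0.0015, bond B=0.3838.
Each (Δ,B) replicates both successor values, so the strategy is self-financing and V0 is arbitrage-free.

(0,0): Delta=0.0015 Bond=0.3838
(1,0): Delta=0.0129 Bond=-0.7352
(1,1): Delta=0.0008 Bond=0.5815
(2,0): Delta=0.0000 Bond=0.0000
(2,1): Delta=0.0136 Bond=-0.9512
(2,2): Delta=0.0000 Bond=0.8621
V0=0.6215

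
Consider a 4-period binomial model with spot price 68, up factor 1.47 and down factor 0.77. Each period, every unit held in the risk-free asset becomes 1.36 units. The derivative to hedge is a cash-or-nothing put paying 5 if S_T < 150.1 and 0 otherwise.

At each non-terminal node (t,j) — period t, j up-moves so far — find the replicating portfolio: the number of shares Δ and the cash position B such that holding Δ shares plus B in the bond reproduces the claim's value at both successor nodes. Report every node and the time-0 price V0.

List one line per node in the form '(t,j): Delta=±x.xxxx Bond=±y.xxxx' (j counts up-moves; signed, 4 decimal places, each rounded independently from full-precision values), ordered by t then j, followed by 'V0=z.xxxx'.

(0,0): Delta=-0.0140 Bond=1.1248
(1,0): Delta=-0.0524 Bond=3.5410
(1,1): Delta=-0.0102 Bond=1.1548
(2,0): Delta=0.0000 Bond=2.7033
(2,1): Delta=-0.0575 Bond=5.2096
(2,2): Delta=-0.0056 Bond=0.8921
(3,0): Delta=0.0000 Bond=3.6765
(3,1): Delta=0.0000 Bond=3.6765
(3,2): Delta=-0.0631 Bond=7.7206
(3,3): Delta=0.0000 Bond=0.0000
V0=0.1739

No-arbitrage ⇒ martingale measure with p* = (R−d)/(u−d) = 0.8429.
Terminal payoffs: V(4,0)=5.0000, V(4,1)=5.0000, V(4,2)=5.0000, V(4,3)=0.0000, V(4,4)=0.0000
  t=3,j=0: stock 31.0442 → up 45.6350 (V=5.0000), down 23.9041 (V=5.0000). Price 3.6765; hedge Δ=0.0000, bond B=3.6765.
  t=3,j=1: stock 59.2663 → up 87.1214 (V=5.0000), down 45.6350 (V=5.0000). Price 3.6765; hedge Δ=0.0000, bond B=3.6765.
  t=3,j=2: stock 113.1447 → up 166.3227 (V=0.0000), down 87.1214 (V=5.0000). Price 0.5777; hedge Δ=-0.0631, bond B=7.7206.
  t=3,j=3: stock 216.0036 → up 317.5252 (V=0.0000), down 166.3227 (V=0.0000). Price 0.0000; hedge Δ=0.0000, bond B=0.0000.
  t=2,j=0: stock 40.3172 → up 59.2663 (V=3.6765), down 31.0442 (V=3.6765). Price 2.7033; hedge Δ=0.0000, bond B=2.7033.
  t=2,j=1: stock 76.9692 → up 113.1447 (V=0.5777), down 59.2663 (V=3.6765). Price 0.7828; hedge Δ=-0.0575, bond B=5.2096.
  t=2,j=2: stock 146.9412 → up 216.0036 (V=0.0000), down 113.1447 (V=0.5777). Price 0.0668; hedge Δ=-0.0056, bond B=0.8921.
  t=1,j=0: stock 52.3600 → up 76.9692 (V=0.7828), down 40.3172 (V=2.7033). Price 0.7975; hedge Δ=-0.0524, bond B=3.5410.
  t=1,j=1: stock 99.9600 → up 146.9412 (V=0.0668), down 76.9692 (V=0.7828). Price 0.1318; hedge Δ=-0.0102, bond B=1.1548.
  t=0,j=0: stock 68.0000 → up 99.9600 (V=0.1318), down 52.3600 (V=0.7975). Price 0.1739; hedge Δ=-0.0140, bond B=1.1248.
Check: Δ(0,0)·S0 + B(0,0) = 0.1739 = V0.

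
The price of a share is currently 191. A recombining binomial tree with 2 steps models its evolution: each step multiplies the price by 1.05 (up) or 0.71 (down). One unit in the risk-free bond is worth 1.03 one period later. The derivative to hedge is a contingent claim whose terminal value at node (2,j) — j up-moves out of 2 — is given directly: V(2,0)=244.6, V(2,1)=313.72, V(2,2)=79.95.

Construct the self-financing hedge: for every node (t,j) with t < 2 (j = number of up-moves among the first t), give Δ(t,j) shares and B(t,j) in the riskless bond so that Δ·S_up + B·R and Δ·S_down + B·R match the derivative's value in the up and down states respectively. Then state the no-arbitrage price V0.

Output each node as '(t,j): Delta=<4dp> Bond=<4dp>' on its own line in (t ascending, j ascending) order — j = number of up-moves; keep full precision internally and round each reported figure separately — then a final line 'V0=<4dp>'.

(0,0): Delta=-3.2286 Bond=716.9523
(1,0): Delta=1.4991 Bond=97.3409
(1,1): Delta=-3.4284 Bond=778.5308
V0=100.2962

The replicating-portfolio and risk-neutral prices coincide; use p* = (1.03−0.71)/(1.05−0.71) = 0.9412 for the latter.
At expiry t=2: V(2,0)=244.6000, V(2,1)=313.7200, V(2,2)=79.9500
(1,0): S=135.6100. Δ = (V_up−V_dn)/(S_up−S_dn) = (313.7200−244.6000)/(142.3905−96.2831) = 1.4991. V = [p*·313.7200 + (1−p*)·244.6000]/1.03 = 300.6351. B = V − Δ·S = 97.3409.
(1,1): S=200.5500. Δ = (V_up−V_dn)/(S_up−S_dn) = (79.9500−313.7200)/(210.5775−142.3905) = -3.4284. V = [p*·79.9500 + (1−p*)·313.7200]/1.03 = 90.9720. B = V − Δ·S = 778.5308.
(0,0): S=191.0000. Δ = (V_up−V_dn)/(S_up−S_dn) = (90.9720−300.6351)/(200.5500−135.6100) = -3.2286. V = [p*·90.9720 + (1−p*)·300.6351]/1.03 = 100.2962. B = V − Δ·S = 716.9523.
Each (Δ,B) replicates both successor values, so the strategy is self-financing and V0 is arbitrage-free.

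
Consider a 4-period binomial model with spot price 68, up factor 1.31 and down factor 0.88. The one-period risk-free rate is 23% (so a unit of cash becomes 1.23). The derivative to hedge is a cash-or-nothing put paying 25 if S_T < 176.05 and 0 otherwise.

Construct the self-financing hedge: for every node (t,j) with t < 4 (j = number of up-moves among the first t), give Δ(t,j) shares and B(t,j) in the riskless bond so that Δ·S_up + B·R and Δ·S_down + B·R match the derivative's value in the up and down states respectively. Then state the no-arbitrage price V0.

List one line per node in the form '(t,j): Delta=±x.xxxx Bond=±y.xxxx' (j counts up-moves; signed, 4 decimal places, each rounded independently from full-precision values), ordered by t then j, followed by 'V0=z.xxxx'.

(0,0): Delta=-0.2478 Bond=22.9765
(1,0): Delta=0.0000 Bond=13.4346
(1,1): Delta=-0.2858 Bond=31.6500
(2,0): Delta=0.0000 Bond=16.5246
(2,1): Delta=0.0000 Bond=16.5246
(2,2): Delta=-0.3297 Bond=44.0506
(3,0): Delta=0.0000 Bond=20.3252
(3,1): Delta=0.0000 Bond=20.3252
(3,2): Delta=0.0000 Bond=20.3252
(3,3): Delta=-0.3803 Bond=61.9210
V0=6.1282

Risk-neutral probability p* = (R−d)/(u−d) = (1.23−0.88)/(1.31−0.88) = 0.8140.
At expiry t=4: V(4,0)=25.0000, V(4,1)=25.0000, V(4,2)=25.0000, V(4,3)=25.0000, V(4,4)=0.0000
Node (3,0) S=46.3401: V=(p*·25.0000+(1−p*)·25.0000)/1.23=20.3252; Δ=(25.0000−25.0000)/(60.7055−40.7793)=0.0000; B=V−Δ·S=20.3252
Node (3,1) S=68.9836: V=(p*·25.0000+(1−p*)·25.0000)/1.23=20.3252; Δ=(25.0000−25.0000)/(90.3685−60.7055)=0.0000; B=V−Δ·S=20.3252
Node (3,2) S=102.6914: V=(p*·25.0000+(1−p*)·25.0000)/1.23=20.3252; Δ=(25.0000−25.0000)/(134.5258−90.3685)=0.0000; B=V−Δ·S=20.3252
Node (3,3) S=152.8702: V=(p*·0.0000+(1−p*)·25.0000)/1.23=3.7814; Δ=(0.0000−25.0000)/(200.2599−134.5258)=-0.3803; B=V−Δ·S=61.9210
Node (2,0) S=52.6592: V=(p*·20.3252+(1−p*)·20.3252)/1.23=16.5246; Δ=(20.3252−20.3252)/(68.9836−46.3401)=0.0000; B=V−Δ·S=16.5246
Node (2,1) S=78.3904: V=(p*·20.3252+(1−p*)·20.3252)/1.23=16.5246; Δ=(20.3252−20.3252)/(102.6914−68.9836)=0.0000; B=V−Δ·S=16.5246
Node (2,2) S=116.6948: V=(p*·3.7814+(1−p*)·20.3252)/1.23=5.5767; Δ=(3.7814−20.3252)/(152.8702−102.6914)=-0.3297; B=V−Δ·S=44.0506
Node (1,0) S=59.8400: V=(p*·16.5246+(1−p*)·16.5246)/1.23=13.4346; Δ=(16.5246−16.5246)/(78.3904−52.6592)=0.0000; B=V−Δ·S=13.4346
Node (1,1) S=89.0800: V=(p*·5.5767+(1−p*)·16.5246)/1.23=6.1898; Δ=(5.5767−16.5246)/(116.6948−78.3904)=-0.2858; B=V−Δ·S=31.6500
Node (0,0) S=68.0000: V=(p*·6.1898+(1−p*)·13.4346)/1.23=6.1282; Δ=(6.1898−13.4346)/(89.0800−59.8400)=-0.2478; B=V−Δ·S=22.9765
Root portfolio cost Δ·68+B reproduces V0=6.1282.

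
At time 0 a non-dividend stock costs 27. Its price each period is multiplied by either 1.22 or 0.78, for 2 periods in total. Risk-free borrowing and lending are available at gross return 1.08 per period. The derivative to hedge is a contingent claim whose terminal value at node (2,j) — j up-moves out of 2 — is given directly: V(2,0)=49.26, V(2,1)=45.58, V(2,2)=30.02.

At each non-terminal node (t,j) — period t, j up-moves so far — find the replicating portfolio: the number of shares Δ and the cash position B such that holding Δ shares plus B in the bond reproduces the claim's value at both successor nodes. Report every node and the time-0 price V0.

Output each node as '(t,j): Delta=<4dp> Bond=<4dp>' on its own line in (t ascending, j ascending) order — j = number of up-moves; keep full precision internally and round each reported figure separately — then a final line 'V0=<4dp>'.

The replicating-portfolio and risk-neutral prices coincide; use p* = (1.08−0.78)/(1.22−0.78) = 0.6818 for the latter.
Terminal payoffs: V(2,0)=49.2600, V(2,1)=45.5800, V(2,2)=30.0200
(1,0): S=21.0600. Δ = (V_up−V_dn)/(S_up−S_dn) = (45.5800−49.2600)/(25.6932−16.4268) = -0.3971. V = [p*·45.5800 + (1−p*)·49.2600]/1.08 = 43.2879. B = V − Δ·S = 51.6515.
(1,1): S=32.9400. Δ = (V_up−V_dn)/(S_up−S_dn) = (30.0200−45.5800)/(40.1868−25.6932) = -1.0736. V = [p*·30.0200 + (1−p*)·45.5800]/1.08 = 32.3805. B = V − Δ·S = 67.7441.
(0,0): S=27.0000. Δ = (V_up−V_dn)/(S_up−S_dn) = (32.3805−43.2879)/(32.9400−21.0600) = -0.9181. V = [p*·32.3805 + (1−p*)·43.2879]/1.08 = 33.1954. B = V − Δ·S = 57.9849.
The time-0 hedge costs 33.1954, which is the no-arbitrage price.

(0,0): Delta=-0.9181 Bond=57.9849
(1,0): Delta=-0.3971 Bond=51.6515
(1,1): Delta=-1.0736 Bond=67.7441
V0=33.1954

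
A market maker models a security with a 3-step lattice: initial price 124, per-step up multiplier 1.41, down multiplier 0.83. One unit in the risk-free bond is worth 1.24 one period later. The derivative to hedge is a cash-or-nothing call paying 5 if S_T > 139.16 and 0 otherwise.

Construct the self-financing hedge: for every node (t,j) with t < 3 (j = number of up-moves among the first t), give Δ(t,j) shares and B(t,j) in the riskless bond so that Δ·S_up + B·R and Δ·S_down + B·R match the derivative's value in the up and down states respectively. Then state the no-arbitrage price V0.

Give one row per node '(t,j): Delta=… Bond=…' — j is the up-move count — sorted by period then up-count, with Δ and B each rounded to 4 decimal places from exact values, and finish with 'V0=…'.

Under the risk-neutral measure, an up-move has probability p* = (R−d)/(u−d) = 0.7069 and values discount at R = 1.24.
Payoff layer (t=3): V(3,0)=0.0000, V(3,1)=0.0000, V(3,2)=5.0000, V(3,3)=5.0000
Node (2,0) S=85.4236: V=(p*·0.0000+(1−p*)·0.0000)/1.24=0.0000; Δ=(0.0000−0.0000)/(120.4473−70.9016)=0.0000; B=V−Δ·S=0.0000
Node (2,1) S=145.1172: V=(p*·5.0000+(1−p*)·0.0000)/1.24=2.8504; Δ=(5.0000−0.0000)/(204.6153−120.4473)=0.0594; B=V−Δ·S=-5.7703
Node (2,2) S=246.5244: V=(p*·5.0000+(1−p*)·5.0000)/1.24=4.0323; Δ=(5.0000−5.0000)/(347.5994−204.6153)=0.0000; B=V−Δ·S=4.0323
Node (1,0) S=102.9200: V=(p*·2.8504+(1−p*)·0.0000)/1.24=1.6249; Δ=(2.8504−0.0000)/(145.1172−85.4236)=0.0478; B=V−Δ·S=-3.2895
Node (1,1) S=174.8400: V=(p*·4.0323+(1−p*)·2.8504)/1.24=2.9725; Δ=(4.0323−2.8504)/(246.5244−145.1172)=0.0117; B=V−Δ·S=0.9348
Node (0,0) S=124.0000: V=(p*·2.9725+(1−p*)·1.6249)/1.24=2.0786; Δ=(2.9725−1.6249)/(174.8400−102.9200)=0.0187; B=V−Δ·S=-0.2447
Each (Δ,B) replicates both successor values, so the strategy is self-financing and V0 is arbitrage-free.

(0,0): Delta=0.0187 Bond=-0.2447
(1,0): Delta=0.0478 Bond=-3.2895
(1,1): Delta=0.0117 Bond=0.9348
(2,0): Delta=0.0000 Bond=0.0000
(2,1): Delta=0.0594 Bond=-5.7703
(2,2): Delta=0.0000 Bond=4.0323
V0=2.0786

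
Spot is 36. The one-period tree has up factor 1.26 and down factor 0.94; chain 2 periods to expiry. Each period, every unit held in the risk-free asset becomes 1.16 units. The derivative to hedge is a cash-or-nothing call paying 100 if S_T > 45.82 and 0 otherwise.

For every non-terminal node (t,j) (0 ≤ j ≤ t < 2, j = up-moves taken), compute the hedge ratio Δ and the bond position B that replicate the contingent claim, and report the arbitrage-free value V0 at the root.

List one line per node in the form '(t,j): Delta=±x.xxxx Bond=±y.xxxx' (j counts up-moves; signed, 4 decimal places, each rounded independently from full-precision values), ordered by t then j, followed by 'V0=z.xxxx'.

(0,0): Delta=5.1447 Bond=-150.0841
(1,0): Delta=0.0000 Bond=0.0000
(1,1): Delta=6.8893 Bond=-253.2328
V0=35.1261

Under the risk-neutral measure, an up-move has probability p* = (R−d)/(u−d) = 0.6875 and values discount at R = 1.16.
Terminal payoffs: V(2,0)=0.0000, V(2,1)=0.0000, V(2,2)=100.0000
  t=1,j=0: stock 33.8400 → up 42.6384 (V=0.0000), down 31.8096 (V=0.0000). Price 0.0000; hedge Δ=0.0000, bond B=0.0000.
  t=1,j=1: stock 45.3600 → up 57.1536 (V=100.0000), down 42.6384 (V=0.0000). Price 59.2672; hedge Δ=6.8893, bond B=-253.2328.
  t=0,j=0: stock 36.0000 → up 45.3600 (V=59.2672), down 33.8400 (V=0.0000). Price 35.1261; hedge Δ=5.1447, bond B=-150.0841.
Check: Δ(0,0)·S0 + B(0,0) = 35.1261 = V0.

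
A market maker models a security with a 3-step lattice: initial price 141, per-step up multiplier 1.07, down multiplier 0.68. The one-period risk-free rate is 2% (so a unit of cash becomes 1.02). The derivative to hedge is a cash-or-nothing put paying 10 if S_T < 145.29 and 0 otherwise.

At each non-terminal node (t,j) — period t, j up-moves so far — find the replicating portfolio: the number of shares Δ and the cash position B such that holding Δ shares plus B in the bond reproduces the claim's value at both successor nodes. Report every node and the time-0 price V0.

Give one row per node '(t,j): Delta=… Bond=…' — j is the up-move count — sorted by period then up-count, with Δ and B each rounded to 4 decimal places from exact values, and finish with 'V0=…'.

(0,0): Delta=-0.1328 Bond=21.9106
(1,0): Delta=0.0000 Bond=9.6117
(1,1): Delta=-0.1453 Bond=24.2220
(2,0): Delta=0.0000 Bond=9.8039
(2,1): Delta=0.0000 Bond=9.8039
(2,2): Delta=-0.1588 Bond=26.8979
V0=3.1795

Risk-neutral probability p* = (R−d)/(u−d) = (1.02−0.68)/(1.07−0.68) = 0.8718.
Payoff layer (t=3): V(3,0)=10.0000, V(3,1)=10.0000, V(3,2)=10.0000, V(3,3)=0.0000
Node (2,0) S=65.1984: V=(p*·10.0000+(1−p*)·10.0000)/1.02=9.8039; Δ=(10.0000−10.0000)/(69.7623−44.3349)=0.0000; B=V−Δ·S=9.8039
Node (2,1) S=102.5916: V=(p*·10.0000+(1−p*)·10.0000)/1.02=9.8039; Δ=(10.0000−10.0000)/(109.7730−69.7623)=0.0000; B=V−Δ·S=9.8039
Node (2,2) S=161.4309: V=(p*·0.0000+(1−p*)·10.0000)/1.02=1.2569; Δ=(0.0000−10.0000)/(172.7311−109.7730)=-0.1588; B=V−Δ·S=26.8979
Node (1,0) S=95.8800: V=(p*·9.8039+(1−p*)·9.8039)/1.02=9.6117; Δ=(9.8039−9.8039)/(102.5916−65.1984)=0.0000; B=V−Δ·S=9.6117
Node (1,1) S=150.8700: V=(p*·1.2569+(1−p*)·9.8039)/1.02=2.3066; Δ=(1.2569−9.8039)/(161.4309−102.5916)=-0.1453; B=V−Δ·S=24.2220
Node (0,0) S=141.0000: V=(p*·2.3066+(1−p*)·9.6117)/1.02=3.1795; Δ=(2.3066−9.6117)/(150.8700−95.8800)=-0.1328; B=V−Δ·S=21.9106
Each (Δ,B) replicates both successor values, so the strategy is self-financing and V0 is arbitrage-free.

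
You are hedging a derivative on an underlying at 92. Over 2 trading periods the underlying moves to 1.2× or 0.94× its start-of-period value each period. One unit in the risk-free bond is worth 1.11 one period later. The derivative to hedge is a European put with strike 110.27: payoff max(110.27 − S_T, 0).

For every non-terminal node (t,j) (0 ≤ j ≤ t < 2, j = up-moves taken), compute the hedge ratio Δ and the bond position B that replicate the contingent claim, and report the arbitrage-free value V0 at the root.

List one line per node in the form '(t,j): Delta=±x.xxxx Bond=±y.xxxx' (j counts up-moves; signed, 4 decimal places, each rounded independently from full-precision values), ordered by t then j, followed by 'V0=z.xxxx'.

(0,0): Delta=-0.4531 Bond=46.8855
(1,0): Delta=-1.0000 Bond=99.3423
(1,1): Delta=-0.2262 Bond=27.0021
V0=5.2040

Risk-neutral probability p* = (R−d)/(u−d) = (1.11−0.94)/(1.2−0.94) = 0.6538.
Terminal payoffs: V(2,0)=28.9788, V(2,1)=6.4940, V(2,2)=0.0000
  t=1,j=0: stock 86.4800 → up 103.7760 (V=6.4940), down 81.2912 (V=28.9788). Price 12.8623; hedge Δ=-1.0000, bond B=99.3423.
  t=1,j=1: stock 110.4000 → up 132.4800 (V=0.0000), down 103.7760 (V=6.4940). Price 2.0252; hedge Δ=-0.2262, bond B=27.0021.
  t=0,j=0: stock 92.0000 → up 110.4000 (V=2.0252), down 86.4800 (V=12.8623). Price 5.2040; hedge Δ=-0.4531, bond B=46.8855.
Check: Δ(0,0)·S0 + B(0,0) = 5.2040 = V0.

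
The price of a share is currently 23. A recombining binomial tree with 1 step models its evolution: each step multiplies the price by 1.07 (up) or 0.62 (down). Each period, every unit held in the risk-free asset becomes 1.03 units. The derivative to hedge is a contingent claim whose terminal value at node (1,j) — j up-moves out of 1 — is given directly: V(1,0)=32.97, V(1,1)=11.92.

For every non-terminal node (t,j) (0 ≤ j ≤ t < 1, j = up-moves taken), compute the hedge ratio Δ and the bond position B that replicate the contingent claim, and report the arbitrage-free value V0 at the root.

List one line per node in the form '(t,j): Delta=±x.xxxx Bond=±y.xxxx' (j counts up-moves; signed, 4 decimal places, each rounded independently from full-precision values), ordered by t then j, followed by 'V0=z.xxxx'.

No-arbitrage ⇒ martingale measure with p* = (R−d)/(u−d) = 0.9111.
Terminal values V(1,·): V(1,0)=32.9700, V(1,1)=11.9200
  t=0,j=0: stock 23.0000 → up 24.6100 (V=11.9200), down 14.2600 (V=32.9700). Price 13.3894; hedge Δ=-2.0338, bond B=60.1672.
The time-0 hedge costs 13.3894, which is the no-arbitrage price.

(0,0): Delta=-2.0338 Bond=60.1672
V0=13.3894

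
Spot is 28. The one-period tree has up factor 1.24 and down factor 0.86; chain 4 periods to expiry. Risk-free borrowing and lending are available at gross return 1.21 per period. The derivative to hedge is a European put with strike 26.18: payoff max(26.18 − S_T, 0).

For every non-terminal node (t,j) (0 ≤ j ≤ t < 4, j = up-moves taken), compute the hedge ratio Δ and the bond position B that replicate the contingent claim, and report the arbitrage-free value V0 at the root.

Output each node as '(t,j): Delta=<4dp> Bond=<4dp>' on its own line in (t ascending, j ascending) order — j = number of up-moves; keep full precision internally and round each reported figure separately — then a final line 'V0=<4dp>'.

(0,0): Delta=-0.0039 Bond=0.1134
(1,0): Delta=-0.0476 Bond=1.1894
(1,1): Delta=-0.0013 Bond=0.0470
(2,0): Delta=-0.4523 Bond=9.8203
(2,1): Delta=-0.0236 Bond=0.7207
(2,2): Delta=0.0000 Bond=0.0000
(3,0): Delta=-1.0000 Bond=21.6364
(3,1): Delta=-0.4198 Bond=11.0466
(3,2): Delta=0.0000 Bond=0.0000
(3,3): Delta=0.0000 Bond=0.0000
V0=0.0037

Since d<R<u, set p* = (R−d)/(u−d) = 0.9211; price each node as the discounted p*-expectation of its children.
At expiry t=4: V(4,0)=10.8638, V(4,1)=4.0961, V(4,2)=0.0000, V(4,3)=0.0000, V(4,4)=0.0000
Node (3,0) S=17.8096: V=(p*·4.0961+(1−p*)·10.8638)/1.21=3.8268; Δ=(4.0961−10.8638)/(22.0839−15.3162)=-1.0000; B=V−Δ·S=21.6364
Node (3,1) S=25.6789: V=(p*·0.0000+(1−p*)·4.0961)/1.21=0.2673; Δ=(0.0000−4.0961)/(31.8419−22.0839)=-0.4198; B=V−Δ·S=11.0466
Node (3,2) S=37.0254: V=(p*·0.0000+(1−p*)·0.0000)/1.21=0.0000; Δ=(0.0000−0.0000)/(45.9115−31.8419)=0.0000; B=V−Δ·S=0.0000
Node (3,3) S=53.3855: V=(p*·0.0000+(1−p*)·0.0000)/1.21=0.0000; Δ=(0.0000−0.0000)/(66.1980−45.9115)=0.0000; B=V−Δ·S=0.0000
Node (2,0) S=20.7088: V=(p*·0.2673+(1−p*)·3.8268)/1.21=0.4531; Δ=(0.2673−3.8268)/(25.6789−17.8096)=-0.4523; B=V−Δ·S=9.8203
Node (2,1) S=29.8592: V=(p*·0.0000+(1−p*)·0.2673)/1.21=0.0174; Δ=(0.0000−0.2673)/(37.0254−25.6789)=-0.0236; B=V−Δ·S=0.7207
Node (2,2) S=43.0528: V=(p*·0.0000+(1−p*)·0.0000)/1.21=0.0000; Δ=(0.0000−0.0000)/(53.3855−37.0254)=0.0000; B=V−Δ·S=0.0000
Node (1,0) S=24.0800: V=(p*·0.0174+(1−p*)·0.4531)/1.21=0.0428; Δ=(0.0174−0.4531)/(29.8592−20.7088)=-0.0476; B=V−Δ·S=1.1894
Node (1,1) S=34.7200: V=(p*·0.0000+(1−p*)·0.0174)/1.21=0.0011; Δ=(0.0000−0.0174)/(43.0528−29.8592)=-0.0013; B=V−Δ·S=0.0470
Node (0,0) S=28.0000: V=(p*·0.0011+(1−p*)·0.0428)/1.21=0.0037; Δ=(0.0011−0.0428)/(34.7200−24.0800)=-0.0039; B=V−Δ·S=0.1134
Self-financing check: at every node Δ·S+B equals the discounted successor values.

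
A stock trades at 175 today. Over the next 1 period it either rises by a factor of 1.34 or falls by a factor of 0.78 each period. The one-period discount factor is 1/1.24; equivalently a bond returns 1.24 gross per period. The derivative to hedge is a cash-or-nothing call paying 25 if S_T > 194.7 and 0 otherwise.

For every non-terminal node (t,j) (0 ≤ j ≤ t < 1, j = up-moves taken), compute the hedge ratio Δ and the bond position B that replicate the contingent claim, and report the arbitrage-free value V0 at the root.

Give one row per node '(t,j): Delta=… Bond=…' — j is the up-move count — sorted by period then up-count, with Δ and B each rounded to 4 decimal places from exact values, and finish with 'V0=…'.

No-arbitrage ⇒ martingale measure with p* = (R−d)/(u−d) = 0.8214.
Terminal payoffs: V(1,0)=0.0000, V(1,1)=25.0000
  t=0,j=0: stock 175.0000 → up 234.5000 (V=25.0000), down 136.5000 (V=0.0000). Price 16.5611; hedge Δ=0.2551, bond B=-28.0818.
The time-0 hedge costs 16.5611, which is the no-arbitrage price.

(0,0): Delta=0.2551 Bond=-28.0818
V0=16.5611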